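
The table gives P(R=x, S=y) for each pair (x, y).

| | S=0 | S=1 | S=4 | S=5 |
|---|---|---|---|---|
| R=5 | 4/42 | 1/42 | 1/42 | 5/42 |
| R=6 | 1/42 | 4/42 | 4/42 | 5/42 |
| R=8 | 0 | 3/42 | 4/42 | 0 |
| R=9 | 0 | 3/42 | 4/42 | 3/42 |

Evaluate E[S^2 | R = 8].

67/7

P(R = 8) = 1/6.
Σ S^2·P over the event = 1·(3/42) + 16·(4/42) = 67/42.
E[S^2 | R = 8] = (67/42) / (1/6) = 67/7.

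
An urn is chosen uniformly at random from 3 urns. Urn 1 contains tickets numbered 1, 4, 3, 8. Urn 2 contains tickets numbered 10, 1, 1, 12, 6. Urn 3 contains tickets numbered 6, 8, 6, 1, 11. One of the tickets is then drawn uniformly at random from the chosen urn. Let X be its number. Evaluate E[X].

E[X | urn 1] = (1+4+3+8)/4 = 4.
E[X | urn 2] = (10+1+1+12+6)/5 = 6.
E[X | urn 3] = (6+8+6+1+11)/5 = 32/5.
By the law of total expectation,
E[X] = (1/3)·(4) + (1/3)·(6) + (1/3)·(32/5) = 82/15.

82/15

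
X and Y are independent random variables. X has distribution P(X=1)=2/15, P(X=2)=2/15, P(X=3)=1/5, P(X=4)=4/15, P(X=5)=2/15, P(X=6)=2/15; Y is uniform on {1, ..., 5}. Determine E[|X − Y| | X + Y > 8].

P(X + Y > 8) = 14/75.
Summing |X−Y|·P(x,y) over outcomes with X + Y > 8 gives 6/25.
E[|X − Y| | X + Y > 8] = (6/25) / (14/75) = 9/7.

9/7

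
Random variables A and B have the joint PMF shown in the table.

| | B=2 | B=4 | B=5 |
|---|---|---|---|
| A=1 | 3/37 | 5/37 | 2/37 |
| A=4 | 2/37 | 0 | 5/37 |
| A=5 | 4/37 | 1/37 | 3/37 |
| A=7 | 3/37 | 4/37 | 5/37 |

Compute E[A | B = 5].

24/5

P(B = 5) = 15/37.
Σ A·P over the event = 1·(2/37) + 4·(5/37) + 5·(3/37) + 7·(5/37) = 72/37.
E[A | B = 5] = (72/37) / (15/37) = 24/5.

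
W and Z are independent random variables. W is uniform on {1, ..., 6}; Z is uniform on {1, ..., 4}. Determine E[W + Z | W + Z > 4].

62/9

P(W + Z > 4) = 3/4.
Summing (W+Z)·P(x,y) over outcomes with W + Z > 4 gives 31/6.
E[W + Z | W + Z > 4] = (31/6) / (3/4) = 62/9.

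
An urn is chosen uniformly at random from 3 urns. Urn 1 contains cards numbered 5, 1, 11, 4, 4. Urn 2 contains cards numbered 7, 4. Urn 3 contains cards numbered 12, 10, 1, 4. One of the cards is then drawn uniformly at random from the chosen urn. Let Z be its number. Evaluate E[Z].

23/4

E[Z | urn 1] = (5+1+11+4+4)/5 = 5.
E[Z | urn 2] = (7+4)/2 = 11/2.
E[Z | urn 3] = (12+10+1+4)/4 = 27/4.
By the law of total expectation,
E[Z] = (1/3)·(5) + (1/3)·(11/2) + (1/3)·(27/4) = 23/4.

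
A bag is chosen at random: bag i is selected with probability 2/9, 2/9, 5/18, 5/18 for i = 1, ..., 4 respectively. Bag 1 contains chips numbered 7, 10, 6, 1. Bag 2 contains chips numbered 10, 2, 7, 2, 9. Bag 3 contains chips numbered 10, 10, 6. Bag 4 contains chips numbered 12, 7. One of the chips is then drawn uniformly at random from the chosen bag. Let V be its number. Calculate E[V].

E[V | bag 1] = (7+10+6+1)/4 = 6.
E[V | bag 2] = (10+2+7+2+9)/5 = 6.
E[V | bag 3] = (10+10+6)/3 = 26/3.
E[V | bag 4] = (12+7)/2 = 19/2.
By the law of total expectation,
E[V] = (2/9)·(6) + (2/9)·(6) + (5/18)·(26/3) + (5/18)·(19/2) = 833/108.

833/108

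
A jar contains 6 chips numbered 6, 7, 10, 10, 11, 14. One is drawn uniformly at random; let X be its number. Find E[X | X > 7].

45/4

P(X > 7) = 2/3.
Σ over the event: 10·1/3 + 11·1/6 + 14·1/6 = 15/2.
E[X | X > 7] = (15/2) / (2/3) = 45/4.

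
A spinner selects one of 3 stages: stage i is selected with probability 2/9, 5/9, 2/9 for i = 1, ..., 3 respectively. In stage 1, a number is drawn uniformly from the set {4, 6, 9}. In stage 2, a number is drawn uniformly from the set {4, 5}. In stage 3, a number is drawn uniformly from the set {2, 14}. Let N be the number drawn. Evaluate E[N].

E[N | stage 1] = (4+6+9)/3 = 19/3.
E[N | stage 2] = (4+5)/2 = 9/2.
E[N | stage 3] = (2+14)/2 = 8.
By the law of total expectation,
E[N] = (2/9)·(19/3) + (5/9)·(9/2) + (2/9)·(8) = 307/54.

307/54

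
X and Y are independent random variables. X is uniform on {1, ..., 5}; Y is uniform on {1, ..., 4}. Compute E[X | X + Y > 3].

P(X + Y > 3) = 17/20.
Summing X·P(x,y) over outcomes with X + Y > 3 gives 14/5.
E[X | X + Y > 3] = (14/5) / (17/20) = 56/17.

56/17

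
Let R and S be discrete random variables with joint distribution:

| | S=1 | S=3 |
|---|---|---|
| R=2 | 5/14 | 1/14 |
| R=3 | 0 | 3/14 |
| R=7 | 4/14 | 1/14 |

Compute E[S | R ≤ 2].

4/3

P(R ≤ 2) = 3/7.
Σ S·P over the event = 1·(5/14) + 3·(1/14) = 4/7.
E[S | R ≤ 2] = (4/7) / (3/7) = 4/3.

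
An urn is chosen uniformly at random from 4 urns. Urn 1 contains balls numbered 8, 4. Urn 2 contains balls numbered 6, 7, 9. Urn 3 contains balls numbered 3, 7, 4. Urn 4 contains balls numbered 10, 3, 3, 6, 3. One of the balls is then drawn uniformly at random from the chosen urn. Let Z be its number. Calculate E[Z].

23/4

E[Z | urn 1] = (8+4)/2 = 6.
E[Z | urn 2] = (6+7+9)/3 = 22/3.
E[Z | urn 3] = (3+7+4)/3 = 14/3.
E[Z | urn 4] = (10+3+3+6+3)/5 = 5.
By the law of total expectation,
E[Z] = (1/4)·(6) + (1/4)·(22/3) + (1/4)·(14/3) + (1/4)·(5) = 23/4.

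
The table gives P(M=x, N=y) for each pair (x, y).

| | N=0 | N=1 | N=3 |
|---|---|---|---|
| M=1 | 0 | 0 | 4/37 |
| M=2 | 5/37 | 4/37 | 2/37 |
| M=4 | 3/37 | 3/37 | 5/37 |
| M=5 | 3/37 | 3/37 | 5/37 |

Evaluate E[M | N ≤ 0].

P(N ≤ 0) = 11/37.
Σ M·P over the event = 2·(5/37) + 4·(3/37) + 5·(3/37) = 1.
E[M | N ≤ 0] = (1) / (11/37) = 37/11.

37/11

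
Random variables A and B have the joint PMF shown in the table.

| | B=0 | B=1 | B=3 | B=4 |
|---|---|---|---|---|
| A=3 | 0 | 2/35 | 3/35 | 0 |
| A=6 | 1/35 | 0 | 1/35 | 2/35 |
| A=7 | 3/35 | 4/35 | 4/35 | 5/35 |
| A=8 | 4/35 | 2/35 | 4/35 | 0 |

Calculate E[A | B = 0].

P(B = 0) = 8/35.
Σ A·P over the event = 6·(1/35) + 7·(3/35) + 8·(4/35) = 59/35.
E[A | B = 0] = (59/35) / (8/35) = 59/8.

59/8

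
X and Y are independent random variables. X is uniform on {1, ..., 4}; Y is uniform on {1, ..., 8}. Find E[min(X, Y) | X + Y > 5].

P(X + Y > 5) = 11/16.
Summing min(X,Y)·P(x,y) over outcomes with X + Y > 5 gives 57/32.
E[min(X, Y) | X + Y > 5] = (57/32) / (11/16) = 57/22.

57/22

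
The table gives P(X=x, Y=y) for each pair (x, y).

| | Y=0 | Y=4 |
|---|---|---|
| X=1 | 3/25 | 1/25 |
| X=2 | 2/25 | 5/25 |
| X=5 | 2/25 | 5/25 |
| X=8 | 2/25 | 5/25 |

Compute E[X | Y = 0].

P(Y = 0) = 9/25.
Σ X·P over the event = 1·(3/25) + 2·(2/25) + 5·(2/25) + 8·(2/25) = 33/25.
E[X | Y = 0] = (33/25) / (9/25) = 11/3.

11/3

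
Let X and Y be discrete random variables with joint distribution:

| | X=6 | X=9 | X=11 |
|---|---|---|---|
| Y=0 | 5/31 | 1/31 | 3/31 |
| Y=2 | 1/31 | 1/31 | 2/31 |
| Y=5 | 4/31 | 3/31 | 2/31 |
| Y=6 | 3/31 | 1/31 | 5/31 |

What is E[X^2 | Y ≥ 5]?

P(Y ≥ 5) = 18/31.
Summing X^2·P(X=x,Y=y) over the conditioning event gives 1423/31.
E[X^2 | Y ≥ 5] = (1423/31) / (18/31) = 1423/18.

1423/18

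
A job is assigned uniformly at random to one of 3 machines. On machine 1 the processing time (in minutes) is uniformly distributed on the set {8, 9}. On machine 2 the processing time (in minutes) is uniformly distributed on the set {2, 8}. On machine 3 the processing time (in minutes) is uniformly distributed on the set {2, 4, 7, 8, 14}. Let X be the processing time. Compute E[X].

41/6

E[X | machine 1] = (8+9)/2 = 17/2.
E[X | machine 2] = (2+8)/2 = 5.
E[X | machine 3] = (2+4+7+8+14)/5 = 7.
E[X] = (1/3)·(17/2) + (1/3)·(5) + (1/3)·(7) = 41/6.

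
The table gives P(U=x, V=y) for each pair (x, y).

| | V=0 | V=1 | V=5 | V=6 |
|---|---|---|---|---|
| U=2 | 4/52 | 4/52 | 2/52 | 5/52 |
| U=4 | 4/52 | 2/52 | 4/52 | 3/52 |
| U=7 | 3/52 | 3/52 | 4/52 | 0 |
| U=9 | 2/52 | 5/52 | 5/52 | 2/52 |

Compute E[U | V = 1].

41/7

P(V = 1) = 7/26.
Summing U·P(U=x,V=y) over the conditioning event gives 41/26.
E[U | V = 1] = (41/26) / (7/26) = 41/7.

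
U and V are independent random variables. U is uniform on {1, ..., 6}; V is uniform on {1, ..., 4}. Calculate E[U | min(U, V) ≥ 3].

Outcomes with min(U, V) ≥ 3: (3,3), (3,4), (4,3), (4,4), (5,3), (5,4), (6,3), (6,4), each with probability 1/24.
E[U | min(U, V) ≥ 3] = (3 + 3 + 4 + 4 + 5 + 5 + 6 + 6) / 8 = 9/2.

9/2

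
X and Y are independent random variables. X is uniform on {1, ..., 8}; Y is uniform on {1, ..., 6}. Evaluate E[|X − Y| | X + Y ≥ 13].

2

Outcomes with X + Y ≥ 13: (7,6), (8,5), (8,6), each with probability 1/48.
E[|X − Y| | X + Y ≥ 13] = (1 + 3 + 2) / 3 = 2.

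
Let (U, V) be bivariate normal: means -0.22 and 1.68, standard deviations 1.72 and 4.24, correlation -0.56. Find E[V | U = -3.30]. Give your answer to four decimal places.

5.9318

The regression of V on U has slope ρ·σ_V/σ_U and passes through (μ_U, μ_V).
E[V | U=-3.30] = 1.68 + (-0.56)·(4.24/1.72)·(-3.30 − (-0.22)) = 1.68 + (-1.38047)·(-3.08) = 5.9318.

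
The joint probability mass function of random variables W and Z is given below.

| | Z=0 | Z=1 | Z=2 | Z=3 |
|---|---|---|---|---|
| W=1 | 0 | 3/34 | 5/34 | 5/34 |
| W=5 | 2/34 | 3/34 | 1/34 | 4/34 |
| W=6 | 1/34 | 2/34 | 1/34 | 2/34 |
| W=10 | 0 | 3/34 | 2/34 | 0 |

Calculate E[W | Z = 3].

37/11

P(Z = 3) = 11/34.
Σ W·P over the event = 1·(5/34) + 5·(4/34) + 6·(2/34) = 37/34.
E[W | Z = 3] = (37/34) / (11/34) = 37/11.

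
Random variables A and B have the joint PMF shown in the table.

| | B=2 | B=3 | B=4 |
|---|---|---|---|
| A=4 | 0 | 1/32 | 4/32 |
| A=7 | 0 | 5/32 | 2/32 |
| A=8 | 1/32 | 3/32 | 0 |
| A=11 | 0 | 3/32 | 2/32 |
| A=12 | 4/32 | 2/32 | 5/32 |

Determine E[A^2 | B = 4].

P(B = 4) = 13/32.
Σ A^2·P over the event = 16·(4/32) + 49·(2/32) + 121·(2/32) + 144·(5/32) = 281/8.
E[A^2 | B = 4] = (281/8) / (13/32) = 1124/13.

1124/13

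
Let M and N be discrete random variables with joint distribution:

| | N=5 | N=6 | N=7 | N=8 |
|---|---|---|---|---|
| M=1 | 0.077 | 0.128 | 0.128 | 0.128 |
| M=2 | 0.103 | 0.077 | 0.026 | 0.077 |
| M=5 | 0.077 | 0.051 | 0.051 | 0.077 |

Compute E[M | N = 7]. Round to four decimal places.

P(N = 7) = 0.205.
Summing M·P(M=x,N=y) over the conditioning event gives 0.435.
E[M | N = 7] = (0.435) / (0.205) = 2.1220.

2.1220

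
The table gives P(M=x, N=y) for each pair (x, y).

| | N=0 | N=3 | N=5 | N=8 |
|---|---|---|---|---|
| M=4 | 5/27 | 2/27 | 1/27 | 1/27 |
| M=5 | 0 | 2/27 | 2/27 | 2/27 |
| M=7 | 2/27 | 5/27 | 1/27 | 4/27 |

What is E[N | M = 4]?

19/9

P(M = 4) = 1/3.
Summing N·P(M=x,N=y) over the conditioning event gives 19/27.
E[N | M = 4] = (19/27) / (1/3) = 19/9.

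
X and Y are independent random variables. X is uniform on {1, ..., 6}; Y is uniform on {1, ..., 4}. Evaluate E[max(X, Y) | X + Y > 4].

P(X + Y > 4) = 3/4.
Summing max(X,Y)·P(x,y) over outcomes with X + Y > 4 gives 27/8.
E[max(X, Y) | X + Y > 4] = (27/8) / (3/4) = 9/2.

9/2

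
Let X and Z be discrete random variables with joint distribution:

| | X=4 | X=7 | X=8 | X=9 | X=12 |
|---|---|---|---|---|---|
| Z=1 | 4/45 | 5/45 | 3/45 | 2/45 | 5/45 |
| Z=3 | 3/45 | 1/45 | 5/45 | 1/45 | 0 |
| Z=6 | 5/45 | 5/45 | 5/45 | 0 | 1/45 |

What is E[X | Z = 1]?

153/19

P(Z = 1) = 19/45.
Σ X·P over the event = 4·(4/45) + 7·(5/45) + 8·(3/45) + 9·(2/45) + 12·(5/45) = 17/5.
E[X | Z = 1] = (17/5) / (19/45) = 153/19.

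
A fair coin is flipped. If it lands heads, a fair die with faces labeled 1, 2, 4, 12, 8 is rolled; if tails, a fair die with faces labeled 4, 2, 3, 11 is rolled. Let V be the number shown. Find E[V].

E[V | heads] = (1+2+4+12+8)/5 = 27/5.
E[V | tails] = (4+2+3+11)/4 = 5.
E[V] = (1/2)·(27/5) + (1/2)·(5) = 26/5.

26/5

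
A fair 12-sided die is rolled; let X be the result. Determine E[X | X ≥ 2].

Given X ≥ 2, X is equally likely to be any of {2, 3, 4, 5, 6, 7, 8, 9, 10, 11, 12}.
E[X | X ≥ 2] = (2 + 3 + 4 + 5 + 6 + 7 + 8 + 9 + 10 + 11 + 12) / 11 = 7.

7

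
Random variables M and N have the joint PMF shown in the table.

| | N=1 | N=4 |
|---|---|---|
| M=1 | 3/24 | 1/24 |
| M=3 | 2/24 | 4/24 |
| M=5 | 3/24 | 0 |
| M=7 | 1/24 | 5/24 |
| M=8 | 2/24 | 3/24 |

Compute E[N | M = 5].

P(M = 5) = 1/8.
Σ N·P over the event = 1·(3/24) = 1/8.
E[N | M = 5] = (1/8) / (1/8) = 1.

1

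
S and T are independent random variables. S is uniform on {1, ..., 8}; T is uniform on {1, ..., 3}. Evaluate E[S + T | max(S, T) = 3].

24/5

Outcomes with max(S, T) = 3: (1,3), (2,3), (3,1), (3,2), (3,3), each with probability 1/24.
E[S + T | max(S, T) = 3] = (4 + 5 + 4 + 5 + 6) / 5 = 24/5.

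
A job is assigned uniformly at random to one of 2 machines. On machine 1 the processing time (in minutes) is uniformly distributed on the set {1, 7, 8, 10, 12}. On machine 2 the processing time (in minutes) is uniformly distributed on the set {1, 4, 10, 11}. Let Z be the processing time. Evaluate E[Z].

E[Z | machine 1] = (1+7+8+10+12)/5 = 38/5.
E[Z | machine 2] = (1+4+10+11)/4 = 13/2.
E[Z] = (1/2)·(38/5) + (1/2)·(13/2) = 141/20.

141/20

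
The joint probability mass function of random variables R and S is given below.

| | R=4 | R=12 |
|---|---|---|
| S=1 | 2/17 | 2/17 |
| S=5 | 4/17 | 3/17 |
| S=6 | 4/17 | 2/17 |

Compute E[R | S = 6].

P(S = 6) = 6/17.
Σ R·P over the event = 4·(4/17) + 12·(2/17) = 40/17.
E[R | S = 6] = (40/17) / (6/17) = 20/3.

20/3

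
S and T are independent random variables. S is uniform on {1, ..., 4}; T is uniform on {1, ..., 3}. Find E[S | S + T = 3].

3/2

P(S + T = 3) = 1/6.
Summing S·P(x,y) over outcomes with S + T = 3 gives 1/4.
E[S | S + T = 3] = (1/4) / (1/6) = 3/2.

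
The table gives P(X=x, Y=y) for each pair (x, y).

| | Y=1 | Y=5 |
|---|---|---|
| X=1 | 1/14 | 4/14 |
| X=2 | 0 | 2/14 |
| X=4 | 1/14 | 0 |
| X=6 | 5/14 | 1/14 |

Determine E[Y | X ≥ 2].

7/3

P(X ≥ 2) = 9/14.
Σ Y·P over the event = 5·(2/14) + 1·(1/14) + 1·(5/14) + 5·(1/14) = 3/2.
E[Y | X ≥ 2] = (3/2) / (9/14) = 7/3.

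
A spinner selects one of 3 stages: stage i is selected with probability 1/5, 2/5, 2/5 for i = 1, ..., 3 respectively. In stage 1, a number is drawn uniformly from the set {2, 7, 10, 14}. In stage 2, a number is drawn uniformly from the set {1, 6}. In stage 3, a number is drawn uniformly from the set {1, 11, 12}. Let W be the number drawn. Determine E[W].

E[W | stage 1] = (2+7+10+14)/4 = 33/4.
E[W | stage 2] = (1+6)/2 = 7/2.
E[W | stage 3] = (1+11+12)/3 = 8.
E[W] = (1/5)·(33/4) + (2/5)·(7/2) + (2/5)·(8) = 25/4.

25/4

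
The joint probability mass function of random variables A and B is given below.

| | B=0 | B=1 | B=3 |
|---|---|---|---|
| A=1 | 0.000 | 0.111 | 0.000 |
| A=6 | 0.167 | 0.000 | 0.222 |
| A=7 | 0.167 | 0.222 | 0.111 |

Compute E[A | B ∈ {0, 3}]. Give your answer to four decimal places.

6.4168

P(B ∈ {0, 3}) = 0.667.
Σ A·P over the event = 6·(0.167) + 6·(0.222) + 7·(0.167) + 7·(0.111) = 4.280.
E[A | B ∈ {0, 3}] = (4.280) / (0.667) = 6.4168.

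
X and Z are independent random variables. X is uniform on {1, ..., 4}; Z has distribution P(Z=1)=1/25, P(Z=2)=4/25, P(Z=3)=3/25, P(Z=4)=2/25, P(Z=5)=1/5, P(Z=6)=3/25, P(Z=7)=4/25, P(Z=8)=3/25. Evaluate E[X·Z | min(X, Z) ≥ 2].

15

P(min(X, Z) ≥ 2) = 18/25.
Summing XZ·P(x,y) over outcomes with min(X, Z) ≥ 2 gives 54/5.
E[X·Z | min(X, Z) ≥ 2] = (54/5) / (18/25) = 15.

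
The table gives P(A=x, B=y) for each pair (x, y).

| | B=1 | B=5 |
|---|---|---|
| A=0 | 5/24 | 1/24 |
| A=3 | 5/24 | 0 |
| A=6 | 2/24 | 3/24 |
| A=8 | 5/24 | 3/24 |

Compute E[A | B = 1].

67/17

P(B = 1) = 17/24.
Σ A·P over the event = 0·(5/24) + 3·(5/24) + 6·(2/24) + 8·(5/24) = 67/24.
E[A | B = 1] = (67/24) / (17/24) = 67/17.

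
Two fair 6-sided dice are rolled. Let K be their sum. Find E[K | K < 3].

P(K < 3) = 1/36.
Σ over the event: 2·1/36 = 1/18.
E[K | K < 3] = (1/18) / (1/36) = 2.

2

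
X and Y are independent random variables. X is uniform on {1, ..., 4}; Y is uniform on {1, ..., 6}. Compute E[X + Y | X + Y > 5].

P(X + Y > 5) = 7/12.
Summing (X+Y)·P(x,y) over outcomes with X + Y > 5 gives 13/3.
E[X + Y | X + Y > 5] = (13/3) / (7/12) = 52/7.

52/7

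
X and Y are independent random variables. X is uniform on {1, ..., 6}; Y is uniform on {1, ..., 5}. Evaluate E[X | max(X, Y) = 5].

35/9

P(max(X, Y) = 5) = 3/10.
Summing X·P(x,y) over outcomes with max(X, Y) = 5 gives 7/6.
E[X | max(X, Y) = 5] = (7/6) / (3/10) = 35/9.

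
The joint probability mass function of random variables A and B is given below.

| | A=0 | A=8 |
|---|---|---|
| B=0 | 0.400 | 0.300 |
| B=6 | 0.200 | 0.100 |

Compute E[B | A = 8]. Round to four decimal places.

P(A = 8) = 0.400.
Summing B·P(A=x,B=y) over the conditioning event gives 0.600.
E[B | A = 8] = (0.600) / (0.400) = 1.5000.

1.5000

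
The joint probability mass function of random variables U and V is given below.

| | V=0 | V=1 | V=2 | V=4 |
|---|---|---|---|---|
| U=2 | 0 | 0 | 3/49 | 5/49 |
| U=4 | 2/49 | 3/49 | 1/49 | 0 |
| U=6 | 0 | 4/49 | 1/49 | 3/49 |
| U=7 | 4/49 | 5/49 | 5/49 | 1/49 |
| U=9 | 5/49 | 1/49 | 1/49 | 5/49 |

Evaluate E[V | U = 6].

9/4

P(U = 6) = 8/49.
Σ V·P over the event = 1·(4/49) + 2·(1/49) + 4·(3/49) = 18/49.
E[V | U = 6] = (18/49) / (8/49) = 9/4.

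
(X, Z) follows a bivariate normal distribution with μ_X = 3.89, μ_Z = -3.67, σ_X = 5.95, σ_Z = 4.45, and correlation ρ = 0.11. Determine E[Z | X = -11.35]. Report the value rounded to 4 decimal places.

-4.9238

For a bivariate normal, E[Z | X=x] = μ_Z + ρ·(σ_Z/σ_X)·(x − μ_X).
E[Z | X=-11.35] = -3.67 + (0.11)·(4.45/5.95)·(-11.35 − (3.89)) = -3.67 + (0.082269)·(-15.24) = -4.9238.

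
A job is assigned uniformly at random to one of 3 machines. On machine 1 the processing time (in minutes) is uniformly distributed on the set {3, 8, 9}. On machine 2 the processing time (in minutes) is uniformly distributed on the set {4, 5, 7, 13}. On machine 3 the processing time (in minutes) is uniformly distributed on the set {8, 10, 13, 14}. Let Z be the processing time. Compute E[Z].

151/18

E[Z | machine 1] = (3+8+9)/3 = 20/3.
E[Z | machine 2] = (4+5+7+13)/4 = 29/4.
E[Z | machine 3] = (8+10+13+14)/4 = 45/4.
By the law of total expectation,
E[Z] = (1/3)·(20/3) + (1/3)·(29/4) + (1/3)·(45/4) = 151/18.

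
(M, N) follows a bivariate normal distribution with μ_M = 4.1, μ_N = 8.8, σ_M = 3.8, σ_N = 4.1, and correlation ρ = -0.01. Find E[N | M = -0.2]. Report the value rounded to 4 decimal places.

The regression of N on M has slope ρ·σ_N/σ_M and passes through (μ_M, μ_N).
E[N | M=-0.2] = 8.8 + (-0.01)·(4.1/3.8)·(-0.2 − (4.1)) = 8.8 + (-0.010789)·(-4.3) = 8.8464.

8.8464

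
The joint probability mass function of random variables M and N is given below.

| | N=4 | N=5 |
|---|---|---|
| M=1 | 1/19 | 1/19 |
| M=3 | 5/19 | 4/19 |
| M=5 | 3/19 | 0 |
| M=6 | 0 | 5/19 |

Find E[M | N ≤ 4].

31/9

P(N ≤ 4) = 9/19.
Σ M·P over the event = 1·(1/19) + 3·(5/19) + 5·(3/19) = 31/19.
E[M | N ≤ 4] = (31/19) / (9/19) = 31/9.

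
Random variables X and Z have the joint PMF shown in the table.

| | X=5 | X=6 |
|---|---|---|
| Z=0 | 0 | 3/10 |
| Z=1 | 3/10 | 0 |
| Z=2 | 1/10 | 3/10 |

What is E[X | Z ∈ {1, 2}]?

38/7

P(Z ∈ {1, 2}) = 7/10.
Summing X·P(X=x,Z=y) over the conditioning event gives 19/5.
E[X | Z ∈ {1, 2}] = (19/5) / (7/10) = 38/7.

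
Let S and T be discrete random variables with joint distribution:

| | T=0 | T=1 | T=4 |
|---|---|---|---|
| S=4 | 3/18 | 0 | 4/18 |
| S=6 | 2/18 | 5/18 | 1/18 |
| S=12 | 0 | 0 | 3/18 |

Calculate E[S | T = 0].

P(T = 0) = 5/18.
Σ S·P over the event = 4·(3/18) + 6·(2/18) = 4/3.
E[S | T = 0] = (4/3) / (5/18) = 24/5.

24/5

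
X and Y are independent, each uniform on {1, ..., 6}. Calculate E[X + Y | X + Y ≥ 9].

Outcomes with X + Y ≥ 9: (3,6), (4,5), (4,6), (5,4), (5,5), (5,6), (6,3), (6,4), (6,5), (6,6), each with probability 1/36.
E[X + Y | X + Y ≥ 9] = (9 + 9 + 10 + 9 + 10 + 11 + 9 + 10 + 11 + 12) / 10 = 10.

10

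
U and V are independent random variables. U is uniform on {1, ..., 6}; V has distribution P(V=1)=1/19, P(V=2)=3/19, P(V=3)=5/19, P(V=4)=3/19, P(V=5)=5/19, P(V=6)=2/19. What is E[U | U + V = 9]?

71/15

P(U + V = 9) = 5/38.
Summing U·P(x,y) over outcomes with U + V = 9 gives 71/114.
E[U | U + V = 9] = (71/114) / (5/38) = 71/15.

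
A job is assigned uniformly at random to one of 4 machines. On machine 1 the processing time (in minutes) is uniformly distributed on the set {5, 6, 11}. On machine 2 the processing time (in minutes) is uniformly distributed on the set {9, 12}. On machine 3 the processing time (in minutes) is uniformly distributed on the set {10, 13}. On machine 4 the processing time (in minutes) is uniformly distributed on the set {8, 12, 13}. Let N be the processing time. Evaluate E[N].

121/12

E[N | machine 1] = (5+6+11)/3 = 22/3.
E[N | machine 2] = (9+12)/2 = 21/2.
E[N | machine 3] = (10+13)/2 = 23/2.
E[N | machine 4] = (8+12+13)/3 = 11.
By the law of total expectation,
E[N] = (1/4)·(22/3) + (1/4)·(21/2) + (1/4)·(23/2) + (1/4)·(11) = 121/12.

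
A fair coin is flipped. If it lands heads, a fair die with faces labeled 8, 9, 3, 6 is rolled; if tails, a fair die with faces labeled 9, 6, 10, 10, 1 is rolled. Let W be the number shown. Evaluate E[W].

E[W | heads] = (8+9+3+6)/4 = 13/2.
E[W | tails] = (9+6+10+10+1)/5 = 36/5.
By the law of total expectation,
E[W] = (1/2)·(13/2) + (1/2)·(36/5) = 137/20.

137/20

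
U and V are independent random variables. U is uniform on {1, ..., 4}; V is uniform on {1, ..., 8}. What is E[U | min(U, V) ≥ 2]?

P(min(U, V) ≥ 2) = 21/32.
Summing U·P(x,y) over outcomes with min(U, V) ≥ 2 gives 63/32.
E[U | min(U, V) ≥ 2] = (63/32) / (21/32) = 3.

3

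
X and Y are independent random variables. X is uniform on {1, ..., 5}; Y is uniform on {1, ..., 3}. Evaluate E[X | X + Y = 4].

P(X + Y = 4) = 1/5.
Summing X·P(x,y) over outcomes with X + Y = 4 gives 2/5.
E[X | X + Y = 4] = (2/5) / (1/5) = 2.

2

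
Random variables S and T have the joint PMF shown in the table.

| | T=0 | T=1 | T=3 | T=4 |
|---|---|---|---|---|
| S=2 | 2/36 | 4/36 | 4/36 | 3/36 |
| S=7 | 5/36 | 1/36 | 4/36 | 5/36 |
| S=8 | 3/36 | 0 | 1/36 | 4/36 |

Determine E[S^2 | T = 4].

171/4

P(T = 4) = 1/3.
Σ S^2·P over the event = 4·(3/36) + 49·(5/36) + 64·(4/36) = 57/4.
E[S^2 | T = 4] = (57/4) / (1/3) = 171/4.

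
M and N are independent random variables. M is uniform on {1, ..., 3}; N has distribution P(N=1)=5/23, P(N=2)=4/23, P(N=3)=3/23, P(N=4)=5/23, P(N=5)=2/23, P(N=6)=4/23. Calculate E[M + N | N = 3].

5

P(N = 3) = 3/23.
Summing (M+N)·P(x,y) over outcomes with N = 3 gives 15/23.
E[M + N | N = 3] = (15/23) / (3/23) = 5.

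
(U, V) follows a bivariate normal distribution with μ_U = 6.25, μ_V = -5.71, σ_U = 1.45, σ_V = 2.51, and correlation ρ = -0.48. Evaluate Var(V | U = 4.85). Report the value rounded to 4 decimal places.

4.8486

For a bivariate normal, Var(V | U=x) = σ_V²(1 − ρ²).
Var(V | U=4.85) = (2.51)²·(1 − (-0.48)²) = 6.3001·0.7696 = 4.8486.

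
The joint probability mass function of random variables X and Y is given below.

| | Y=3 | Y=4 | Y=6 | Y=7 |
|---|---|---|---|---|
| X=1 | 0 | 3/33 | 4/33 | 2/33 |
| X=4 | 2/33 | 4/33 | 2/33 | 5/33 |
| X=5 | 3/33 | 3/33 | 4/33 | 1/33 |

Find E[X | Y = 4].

P(Y = 4) = 10/33.
Summing X·P(X=x,Y=y) over the conditioning event gives 34/33.
E[X | Y = 4] = (34/33) / (10/33) = 17/5.

17/5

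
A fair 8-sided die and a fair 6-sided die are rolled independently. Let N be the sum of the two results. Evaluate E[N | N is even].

P(N is even) = 1/2.
Σ over the event: 2·1/48 + 4·1/16 + 6·5/48 + 8·1/8 + 10·5/48 + 12·1/16 + 14·1/48 = 4.
E[N | N is even] = (4) / (1/2) = 8.

8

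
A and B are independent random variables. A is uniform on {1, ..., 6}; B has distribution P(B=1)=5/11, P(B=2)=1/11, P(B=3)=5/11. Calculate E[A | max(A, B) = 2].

P(max(A, B) = 2) = 7/66.
Summing A·P(x,y) over outcomes with max(A, B) = 2 gives 13/66.
E[A | max(A, B) = 2] = (13/66) / (7/66) = 13/7.

13/7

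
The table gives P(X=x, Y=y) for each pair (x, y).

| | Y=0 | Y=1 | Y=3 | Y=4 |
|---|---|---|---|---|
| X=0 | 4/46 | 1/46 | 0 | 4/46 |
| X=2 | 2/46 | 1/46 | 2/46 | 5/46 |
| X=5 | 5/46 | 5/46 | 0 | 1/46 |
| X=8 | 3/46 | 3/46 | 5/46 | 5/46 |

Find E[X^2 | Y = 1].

P(Y = 1) = 5/23.
Σ X^2·P over the event = 0·(1/46) + 4·(1/46) + 25·(5/46) + 64·(3/46) = 321/46.
E[X^2 | Y = 1] = (321/46) / (5/23) = 321/10.

321/10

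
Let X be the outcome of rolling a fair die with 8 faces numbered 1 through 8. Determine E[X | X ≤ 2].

3/2

Given X ≤ 2, X is equally likely to be any of {1, 2}.
E[X | X ≤ 2] = (1 + 2) / 2 = 3/2.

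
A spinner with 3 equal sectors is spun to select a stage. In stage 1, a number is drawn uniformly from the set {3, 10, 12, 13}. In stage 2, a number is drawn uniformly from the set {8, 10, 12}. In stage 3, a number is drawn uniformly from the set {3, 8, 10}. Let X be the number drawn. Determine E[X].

E[X | stage 1] = (3+10+12+13)/4 = 19/2.
E[X | stage 2] = (8+10+12)/3 = 10.
E[X | stage 3] = (3+8+10)/3 = 7.
E[X] = (1/3)·(19/2) + (1/3)·(10) + (1/3)·(7) = 53/6.

53/6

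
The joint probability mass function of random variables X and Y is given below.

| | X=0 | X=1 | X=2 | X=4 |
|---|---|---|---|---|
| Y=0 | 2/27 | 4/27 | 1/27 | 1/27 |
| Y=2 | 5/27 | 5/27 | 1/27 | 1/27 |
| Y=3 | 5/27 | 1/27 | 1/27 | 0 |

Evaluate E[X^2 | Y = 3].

P(Y = 3) = 7/27.
Σ X^2·P over the event = 0·(5/27) + 1·(1/27) + 4·(1/27) = 5/27.
E[X^2 | Y = 3] = (5/27) / (7/27) = 5/7.

5/7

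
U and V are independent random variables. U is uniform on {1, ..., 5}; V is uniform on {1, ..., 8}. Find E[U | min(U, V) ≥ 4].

9/2

P(min(U, V) ≥ 4) = 1/4.
Summing U·P(x,y) over outcomes with min(U, V) ≥ 4 gives 9/8.
E[U | min(U, V) ≥ 4] = (9/8) / (1/4) = 9/2.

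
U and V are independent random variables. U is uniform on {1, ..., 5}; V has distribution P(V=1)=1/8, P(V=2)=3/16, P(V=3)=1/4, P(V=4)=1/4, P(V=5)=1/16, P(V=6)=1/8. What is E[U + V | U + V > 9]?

52/5

P(U + V > 9) = 1/16.
Summing (U+V)·P(x,y) over outcomes with U + V > 9 gives 13/20.
E[U + V | U + V > 9] = (13/20) / (1/16) = 52/5.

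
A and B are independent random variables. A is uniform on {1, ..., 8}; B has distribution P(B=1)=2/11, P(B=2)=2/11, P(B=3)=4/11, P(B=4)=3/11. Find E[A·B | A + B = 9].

16

P(A + B = 9) = 1/8.
Summing AB·P(x,y) over outcomes with A + B = 9 gives 2.
E[A·B | A + B = 9] = (2) / (1/8) = 16.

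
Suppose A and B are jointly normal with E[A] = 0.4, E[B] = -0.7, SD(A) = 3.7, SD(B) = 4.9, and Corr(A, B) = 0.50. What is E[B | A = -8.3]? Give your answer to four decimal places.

E[B | A=x] = μ_B + ρ(σ_B/σ_A)(x − μ_A) for jointly normal variables.
E[B | A=-8.3] = -0.7 + (0.50)·(4.9/3.7)·(-8.3 − (0.4)) = -0.7 + (0.66216)·(-8.7) = -6.4608.

-6.4608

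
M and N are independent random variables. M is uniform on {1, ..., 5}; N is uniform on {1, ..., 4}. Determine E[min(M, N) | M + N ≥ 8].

Outcomes with M + N ≥ 8: (4,4), (5,3), (5,4), each with probability 1/20.
E[min(M, N) | M + N ≥ 8] = (4 + 3 + 4) / 3 = 11/3.

11/3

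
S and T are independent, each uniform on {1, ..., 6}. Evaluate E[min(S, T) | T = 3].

P(T = 3) = 1/6.
Summing min(S,T)·P(x,y) over outcomes with T = 3 gives 5/12.
E[min(S, T) | T = 3] = (5/12) / (1/6) = 5/2.

5/2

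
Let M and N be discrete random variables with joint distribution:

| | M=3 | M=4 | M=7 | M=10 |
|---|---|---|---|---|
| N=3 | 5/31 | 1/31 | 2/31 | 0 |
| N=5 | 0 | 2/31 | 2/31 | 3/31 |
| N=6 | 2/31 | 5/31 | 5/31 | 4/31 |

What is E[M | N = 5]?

P(N = 5) = 7/31.
Summing M·P(M=x,N=y) over the conditioning event gives 52/31.
E[M | N = 5] = (52/31) / (7/31) = 52/7.

52/7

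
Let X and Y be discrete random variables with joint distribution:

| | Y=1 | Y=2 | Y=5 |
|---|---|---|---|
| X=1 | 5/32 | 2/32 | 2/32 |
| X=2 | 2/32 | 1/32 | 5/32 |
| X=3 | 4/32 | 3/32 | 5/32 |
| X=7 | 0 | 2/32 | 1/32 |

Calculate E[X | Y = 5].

34/13

P(Y = 5) = 13/32.
Σ X·P over the event = 1·(2/32) + 2·(5/32) + 3·(5/32) + 7·(1/32) = 17/16.
E[X | Y = 5] = (17/16) / (13/32) = 34/13.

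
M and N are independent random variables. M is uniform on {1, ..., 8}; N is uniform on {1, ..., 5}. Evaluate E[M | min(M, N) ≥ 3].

P(min(M, N) ≥ 3) = 9/20.
Summing M·P(x,y) over outcomes with min(M, N) ≥ 3 gives 99/40.
E[M | min(M, N) ≥ 3] = (99/40) / (9/20) = 11/2.

11/2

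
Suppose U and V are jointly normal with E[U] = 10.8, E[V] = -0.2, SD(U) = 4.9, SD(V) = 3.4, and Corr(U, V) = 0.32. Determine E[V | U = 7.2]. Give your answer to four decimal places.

E[V | U=x] = μ_V + ρ(σ_V/σ_U)(x − μ_U) for jointly normal variables.
E[V | U=7.2] = -0.2 + (0.32)·(3.4/4.9)·(7.2 − (10.8)) = -0.2 + (0.22204)·(-3.6) = -0.9993.

-0.9993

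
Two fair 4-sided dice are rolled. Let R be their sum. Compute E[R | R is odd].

P(R is odd) = 1/2.
Σ over the event: 3·1/8 + 5·1/4 + 7·1/8 = 5/2.
E[R | R is odd] = (5/2) / (1/2) = 5.

5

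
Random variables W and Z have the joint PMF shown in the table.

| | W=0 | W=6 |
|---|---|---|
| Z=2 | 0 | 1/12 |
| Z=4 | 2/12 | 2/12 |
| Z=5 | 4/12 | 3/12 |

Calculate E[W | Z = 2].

P(Z = 2) = 1/12.
Σ W·P over the event = 6·(1/12) = 1/2.
E[W | Z = 2] = (1/2) / (1/12) = 6.

6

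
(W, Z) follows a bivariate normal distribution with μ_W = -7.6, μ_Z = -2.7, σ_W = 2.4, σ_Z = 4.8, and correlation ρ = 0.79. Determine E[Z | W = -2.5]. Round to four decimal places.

E[Z | W=x] = μ_Z + ρ(σ_Z/σ_W)(x − μ_W) for jointly normal variables.
E[Z | W=-2.5] = -2.7 + (0.79)·(4.8/2.4)·(-2.5 − (-7.6)) = -2.7 + (1.58)·(5.1) = 5.3580.

5.3580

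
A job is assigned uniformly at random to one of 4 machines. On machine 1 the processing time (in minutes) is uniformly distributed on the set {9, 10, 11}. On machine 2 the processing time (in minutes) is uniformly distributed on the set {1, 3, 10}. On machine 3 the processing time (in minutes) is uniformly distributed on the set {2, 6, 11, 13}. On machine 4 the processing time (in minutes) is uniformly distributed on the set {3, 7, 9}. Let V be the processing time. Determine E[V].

29/4

E[V | machine 1] = (9+10+11)/3 = 10.
E[V | machine 2] = (1+3+10)/3 = 14/3.
E[V | machine 3] = (2+6+11+13)/4 = 8.
E[V | machine 4] = (3+7+9)/3 = 19/3.
By the law of total expectation,
E[V] = (1/4)·(10) + (1/4)·(14/3) + (1/4)·(8) + (1/4)·(19/3) = 29/4.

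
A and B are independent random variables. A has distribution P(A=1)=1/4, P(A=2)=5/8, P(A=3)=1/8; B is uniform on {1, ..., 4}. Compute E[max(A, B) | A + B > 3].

72/23

P(A + B > 3) = 23/32.
Summing max(A,B)·P(x,y) over outcomes with A + B > 3 gives 9/4.
E[max(A, B) | A + B > 3] = (9/4) / (23/32) = 72/23.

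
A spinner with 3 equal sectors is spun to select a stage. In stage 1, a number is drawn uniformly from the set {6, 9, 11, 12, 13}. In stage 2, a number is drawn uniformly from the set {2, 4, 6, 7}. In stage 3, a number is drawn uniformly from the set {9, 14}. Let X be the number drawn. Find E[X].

529/60

E[X | stage 1] = (6+9+11+12+13)/5 = 51/5.
E[X | stage 2] = (2+4+6+7)/4 = 19/4.
E[X | stage 3] = (9+14)/2 = 23/2.
By the law of total expectation,
E[X] = (1/3)·(51/5) + (1/3)·(19/4) + (1/3)·(23/2) = 529/60.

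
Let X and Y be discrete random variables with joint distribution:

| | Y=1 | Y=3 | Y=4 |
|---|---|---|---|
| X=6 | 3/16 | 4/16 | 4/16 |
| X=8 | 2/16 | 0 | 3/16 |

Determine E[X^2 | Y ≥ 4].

P(Y ≥ 4) = 7/16.
Σ X^2·P over the event = 36·(4/16) + 64·(3/16) = 21.
E[X^2 | Y ≥ 4] = (21) / (7/16) = 48.

48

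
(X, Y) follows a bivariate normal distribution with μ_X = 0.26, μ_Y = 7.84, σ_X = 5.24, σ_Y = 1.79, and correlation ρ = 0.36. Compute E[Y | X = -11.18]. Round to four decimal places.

The regression of Y on X has slope ρ·σ_Y/σ_X and passes through (μ_X, μ_Y).
E[Y | X=-11.18] = 7.84 + (0.36)·(1.79/5.24)·(-11.18 − (0.26)) = 7.84 + (0.12298)·(-11.44) = 6.4331.

6.4331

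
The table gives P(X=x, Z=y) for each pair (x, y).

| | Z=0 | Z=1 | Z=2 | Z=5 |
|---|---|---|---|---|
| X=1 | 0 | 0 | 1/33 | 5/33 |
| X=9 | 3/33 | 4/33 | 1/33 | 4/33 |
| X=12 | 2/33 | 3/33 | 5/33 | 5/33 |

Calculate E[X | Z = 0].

P(Z = 0) = 5/33.
Σ X·P over the event = 9·(3/33) + 12·(2/33) = 17/11.
E[X | Z = 0] = (17/11) / (5/33) = 51/5.

51/5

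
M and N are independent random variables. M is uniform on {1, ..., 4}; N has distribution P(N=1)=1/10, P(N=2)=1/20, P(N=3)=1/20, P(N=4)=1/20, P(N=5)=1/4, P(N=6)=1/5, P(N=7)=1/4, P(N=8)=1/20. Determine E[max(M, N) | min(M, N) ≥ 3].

P(min(M, N) ≥ 3) = 17/40.
Summing max(M,N)·P(x,y) over outcomes with min(M, N) ≥ 3 gives 199/80.
E[max(M, N) | min(M, N) ≥ 3] = (199/80) / (17/40) = 199/34.

199/34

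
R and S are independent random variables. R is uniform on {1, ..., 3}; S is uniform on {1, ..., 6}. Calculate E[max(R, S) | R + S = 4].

Outcomes with R + S = 4: (1,3), (2,2), (3,1), each with probability 1/18.
E[max(R, S) | R + S = 4] = (3 + 2 + 3) / 3 = 8/3.

8/3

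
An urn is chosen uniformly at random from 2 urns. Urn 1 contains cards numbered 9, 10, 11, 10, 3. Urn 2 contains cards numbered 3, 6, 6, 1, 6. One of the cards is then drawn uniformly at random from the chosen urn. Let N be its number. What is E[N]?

E[N | urn 1] = (9+10+11+10+3)/5 = 43/5.
E[N | urn 2] = (3+6+6+1+6)/5 = 22/5.
By the law of total expectation,
E[N] = (1/2)·(43/5) + (1/2)·(22/5) = 13/2.

13/2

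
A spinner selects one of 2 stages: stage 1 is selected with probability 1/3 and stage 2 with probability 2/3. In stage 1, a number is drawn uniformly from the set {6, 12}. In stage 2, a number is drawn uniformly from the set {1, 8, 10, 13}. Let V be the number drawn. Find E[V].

E[V | stage 1] = (6+12)/2 = 9.
E[V | stage 2] = (1+8+10+13)/4 = 8.
E[V] = (1/3)·(9) + (2/3)·(8) = 25/3.

25/3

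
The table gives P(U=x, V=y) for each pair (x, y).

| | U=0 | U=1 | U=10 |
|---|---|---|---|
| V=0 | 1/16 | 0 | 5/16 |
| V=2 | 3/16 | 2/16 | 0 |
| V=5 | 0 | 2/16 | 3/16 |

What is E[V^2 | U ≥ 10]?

75/8

P(U ≥ 10) = 1/2.
Σ V^2·P over the event = 0·(5/16) + 25·(3/16) = 75/16.
E[V^2 | U ≥ 10] = (75/16) / (1/2) = 75/8.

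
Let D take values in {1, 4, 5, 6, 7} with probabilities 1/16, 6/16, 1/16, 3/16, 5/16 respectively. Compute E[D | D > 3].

P(D > 3) = 15/16.
Σ over the event: 4·3/8 + 5·1/16 + 6·3/16 + 7·5/16 = 41/8.
E[D | D > 3] = (41/8) / (15/16) = 82/15.

82/15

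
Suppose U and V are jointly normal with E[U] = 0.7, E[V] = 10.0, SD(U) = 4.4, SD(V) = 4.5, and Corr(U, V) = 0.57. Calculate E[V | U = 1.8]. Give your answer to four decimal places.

For a bivariate normal, E[V | U=x] = μ_V + ρ·(σ_V/σ_U)·(x − μ_U).
E[V | U=1.8] = 10.0 + (0.57)·(4.5/4.4)·(1.8 − (0.7)) = 10.0 + (0.582955)·(1.1) = 10.6413.

10.6413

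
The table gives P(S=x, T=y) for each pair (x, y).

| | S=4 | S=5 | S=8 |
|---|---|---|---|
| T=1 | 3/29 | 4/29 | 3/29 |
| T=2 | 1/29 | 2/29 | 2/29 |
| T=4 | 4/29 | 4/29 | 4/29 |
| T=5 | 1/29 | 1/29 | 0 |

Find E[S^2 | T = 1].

34

P(T = 1) = 10/29.
Σ S^2·P over the event = 16·(3/29) + 25·(4/29) + 64·(3/29) = 340/29.
E[S^2 | T = 1] = (340/29) / (10/29) = 34.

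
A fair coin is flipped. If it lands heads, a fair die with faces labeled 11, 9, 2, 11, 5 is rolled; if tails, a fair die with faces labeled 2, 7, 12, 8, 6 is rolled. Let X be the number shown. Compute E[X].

E[X | heads] = (11+9+2+11+5)/5 = 38/5.
E[X | tails] = (2+7+12+8+6)/5 = 7.
By the law of total expectation,
E[X] = (1/2)·(38/5) + (1/2)·(7) = 73/10.

73/10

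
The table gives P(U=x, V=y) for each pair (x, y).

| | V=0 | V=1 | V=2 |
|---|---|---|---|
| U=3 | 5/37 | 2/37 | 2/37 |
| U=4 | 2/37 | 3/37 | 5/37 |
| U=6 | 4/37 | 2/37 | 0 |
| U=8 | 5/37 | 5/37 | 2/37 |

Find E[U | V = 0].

87/16

P(V = 0) = 16/37.
Σ U·P over the event = 3·(5/37) + 4·(2/37) + 6·(4/37) + 8·(5/37) = 87/37.
E[U | V = 0] = (87/37) / (16/37) = 87/16.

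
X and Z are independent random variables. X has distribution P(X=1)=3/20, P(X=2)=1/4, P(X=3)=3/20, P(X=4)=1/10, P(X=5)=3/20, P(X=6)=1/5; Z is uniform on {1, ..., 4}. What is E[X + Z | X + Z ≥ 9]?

103/11

P(X + Z ≥ 9) = 11/80.
Summing (X+Z)·P(x,y) over outcomes with X + Z ≥ 9 gives 103/80.
E[X + Z | X + Z ≥ 9] = (103/80) / (11/80) = 103/11.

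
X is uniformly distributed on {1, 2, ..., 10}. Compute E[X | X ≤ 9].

Given X ≤ 9, X is equally likely to be any of {1, 2, 3, 4, 5, 6, 7, 8, 9}.
E[X | X ≤ 9] = (1 + 2 + 3 + 4 + 5 + 6 + 7 + 8 + 9) / 9 = 5.

5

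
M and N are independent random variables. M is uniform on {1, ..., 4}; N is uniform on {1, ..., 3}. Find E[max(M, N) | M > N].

10/3

Outcomes with M > N: (2,1), (3,1), (3,2), (4,1), (4,2), (4,3), each with probability 1/12.
E[max(M, N) | M > N] = (2 + 3 + 3 + 4 + 4 + 4) / 6 = 10/3.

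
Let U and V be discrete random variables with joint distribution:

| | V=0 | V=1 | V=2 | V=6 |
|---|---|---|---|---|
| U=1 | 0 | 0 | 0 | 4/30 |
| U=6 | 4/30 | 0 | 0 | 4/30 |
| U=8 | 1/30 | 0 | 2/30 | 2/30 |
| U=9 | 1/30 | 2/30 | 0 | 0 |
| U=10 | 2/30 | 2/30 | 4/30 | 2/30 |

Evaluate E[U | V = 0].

P(V = 0) = 4/15.
Σ U·P over the event = 6·(4/30) + 8·(1/30) + 9·(1/30) + 10·(2/30) = 61/30.
E[U | V = 0] = (61/30) / (4/15) = 61/8.

61/8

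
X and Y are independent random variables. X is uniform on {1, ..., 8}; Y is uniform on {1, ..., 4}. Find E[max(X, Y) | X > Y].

62/11

P(X > Y) = 11/16.
Summing max(X,Y)·P(x,y) over outcomes with X > Y gives 31/8.
E[max(X, Y) | X > Y] = (31/8) / (11/16) = 62/11.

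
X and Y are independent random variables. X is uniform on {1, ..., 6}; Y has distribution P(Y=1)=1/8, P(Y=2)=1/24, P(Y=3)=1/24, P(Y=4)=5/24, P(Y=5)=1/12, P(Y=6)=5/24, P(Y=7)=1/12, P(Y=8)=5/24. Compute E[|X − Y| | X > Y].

39/17

P(X > Y) = 17/72.
Summing |X−Y|·P(x,y) over outcomes with X > Y gives 13/24.
E[|X − Y| | X > Y] = (13/24) / (17/72) = 39/17.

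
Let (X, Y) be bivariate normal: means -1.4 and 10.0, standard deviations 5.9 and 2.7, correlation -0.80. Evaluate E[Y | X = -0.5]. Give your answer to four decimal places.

9.6705

For a bivariate normal, E[Y | X=x] = μ_Y + ρ·(σ_Y/σ_X)·(x − μ_X).
E[Y | X=-0.5] = 10.0 + (-0.80)·(2.7/5.9)·(-0.5 − (-1.4)) = 10.0 + (-0.3661)·(0.9) = 9.6705.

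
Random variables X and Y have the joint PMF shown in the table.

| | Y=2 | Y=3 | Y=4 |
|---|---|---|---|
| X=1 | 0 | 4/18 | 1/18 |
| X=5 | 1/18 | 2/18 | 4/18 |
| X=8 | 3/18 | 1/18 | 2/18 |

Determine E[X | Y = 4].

37/7

P(Y = 4) = 7/18.
Σ X·P over the event = 1·(1/18) + 5·(4/18) + 8·(2/18) = 37/18.
E[X | Y = 4] = (37/18) / (7/18) = 37/7.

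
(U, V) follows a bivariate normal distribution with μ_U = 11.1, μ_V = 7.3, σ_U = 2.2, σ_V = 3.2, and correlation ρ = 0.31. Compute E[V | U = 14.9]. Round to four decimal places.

9.0135

The regression of V on U has slope ρ·σ_V/σ_U and passes through (μ_U, μ_V).
E[V | U=14.9] = 7.3 + (0.31)·(3.2/2.2)·(14.9 − (11.1)) = 7.3 + (0.45091)·(3.8) = 9.0135.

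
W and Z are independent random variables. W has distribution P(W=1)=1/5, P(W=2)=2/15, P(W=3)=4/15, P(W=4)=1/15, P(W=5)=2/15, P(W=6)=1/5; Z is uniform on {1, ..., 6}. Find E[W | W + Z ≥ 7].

13/3

P(W + Z ≥ 7) = 17/30.
Summing W·P(x,y) over outcomes with W + Z ≥ 7 gives 221/90.
E[W | W + Z ≥ 7] = (221/90) / (17/30) = 13/3.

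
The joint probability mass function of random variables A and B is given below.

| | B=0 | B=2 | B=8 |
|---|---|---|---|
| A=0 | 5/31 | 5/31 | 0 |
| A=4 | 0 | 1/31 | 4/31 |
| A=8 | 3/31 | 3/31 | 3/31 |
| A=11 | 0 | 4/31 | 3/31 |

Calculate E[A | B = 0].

3

P(B = 0) = 8/31.
Σ A·P over the event = 0·(5/31) + 8·(3/31) = 24/31.
E[A | B = 0] = (24/31) / (8/31) = 3.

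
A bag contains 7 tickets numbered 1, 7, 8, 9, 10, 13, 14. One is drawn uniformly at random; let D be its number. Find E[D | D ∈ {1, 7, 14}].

22/3

P(D ∈ {1, 7, 14}) = 3/7.
Σ over the event: 1·1/7 + 7·1/7 + 14·1/7 = 22/7.
E[D | D ∈ {1, 7, 14}] = (22/7) / (3/7) = 22/3.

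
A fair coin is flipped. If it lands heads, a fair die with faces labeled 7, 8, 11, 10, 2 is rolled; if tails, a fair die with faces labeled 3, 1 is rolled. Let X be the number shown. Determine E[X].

24/5

E[X | heads] = (7+8+11+10+2)/5 = 38/5.
E[X | tails] = (3+1)/2 = 2.
E[X] = (1/2)·(38/5) + (1/2)·(2) = 24/5.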